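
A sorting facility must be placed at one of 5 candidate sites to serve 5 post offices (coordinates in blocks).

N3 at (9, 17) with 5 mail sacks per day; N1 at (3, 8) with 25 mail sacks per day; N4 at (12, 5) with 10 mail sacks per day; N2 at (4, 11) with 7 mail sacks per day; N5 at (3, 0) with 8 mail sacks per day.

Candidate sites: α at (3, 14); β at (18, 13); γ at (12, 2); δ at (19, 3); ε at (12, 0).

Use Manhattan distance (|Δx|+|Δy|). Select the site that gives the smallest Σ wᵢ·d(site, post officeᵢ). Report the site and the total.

α, total 515 blocks

Total weighted distance at each candidate:
  α (3, 14): total = 515
  β (18, 13): total = 1041
  γ (12, 2): total = 702
  δ (19, 3): total = 1048
  ε (12, 0): total = 780
Minimum is at α with total 515 blocks.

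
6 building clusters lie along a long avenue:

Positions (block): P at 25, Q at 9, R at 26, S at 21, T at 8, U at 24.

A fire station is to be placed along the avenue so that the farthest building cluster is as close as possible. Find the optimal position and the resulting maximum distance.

The 1-center on a line is the midpoint of the two extreme points: leftmost at 8, rightmost at 26.
Optimal location = (8 + 26)/2 = 17; maximum distance = (26 − 8)/2 = 9.

location 17, max distance 9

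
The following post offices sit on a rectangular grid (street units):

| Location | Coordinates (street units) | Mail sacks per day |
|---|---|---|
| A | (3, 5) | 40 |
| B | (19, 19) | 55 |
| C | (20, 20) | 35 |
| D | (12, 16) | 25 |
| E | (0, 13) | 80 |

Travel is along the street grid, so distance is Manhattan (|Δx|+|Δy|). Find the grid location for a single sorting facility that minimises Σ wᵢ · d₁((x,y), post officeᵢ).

(3, 13)

Manhattan distance separates: Σwᵢ(|x−xᵢ|+|y−yᵢ|) = Σwᵢ|x−xᵢ| + Σwᵢ|y−yᵢ|, so x and y are optimised independently as 1-D weighted medians.
Total weight W = 235; half = 117.5.
x-coordinate, sorted with cumulative weight:
  x=0 (E, w=80) cum 80
  x=3 (A, w=40) cum 120  ← median
  x=12 (D, w=25) cum 145
  x=19 (B, w=55) cum 200
  x=20 (C, w=35) cum 235
⇒ x* = 3
y-coordinate, sorted with cumulative weight:
  y=5 (A, w=40) cum 40
  y=13 (E, w=80) cum 120  ← median
  y=16 (D, w=25) cum 145
  y=19 (B, w=55) cum 200
  y=20 (C, w=35) cum 235
⇒ y* = 13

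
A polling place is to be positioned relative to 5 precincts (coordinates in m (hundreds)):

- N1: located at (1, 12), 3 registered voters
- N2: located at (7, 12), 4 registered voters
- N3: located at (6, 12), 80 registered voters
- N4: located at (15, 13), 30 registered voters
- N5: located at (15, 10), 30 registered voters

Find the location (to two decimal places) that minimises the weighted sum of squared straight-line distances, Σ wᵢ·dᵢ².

The minimiser of Σwᵢ‖p−pᵢ‖² is the weighted centroid p* = (Σwᵢpᵢ)/(Σwᵢ).
Σwᵢ = 147.
Σwᵢxᵢ = 3·1 + 4·7 + 80·6 + 30·15 + 30·15 = 1411.
Σwᵢyᵢ = 3·12 + 4·12 + 80·12 + 30·13 + 30·10 = 1734.
x* = 1411/147 = 9.60, y* = 1734/147 = 11.80.

(9.60, 11.80)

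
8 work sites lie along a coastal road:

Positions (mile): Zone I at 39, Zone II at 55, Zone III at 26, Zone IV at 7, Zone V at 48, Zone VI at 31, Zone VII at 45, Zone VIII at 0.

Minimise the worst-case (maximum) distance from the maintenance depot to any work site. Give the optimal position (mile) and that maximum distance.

location 27.5, max distance 27.5

The 1-center on a line is the midpoint of the two extreme points: leftmost at 0, rightmost at 55.
Optimal location = (0 + 55)/2 = 27.5; maximum distance = (55 − 0)/2 = 27.5.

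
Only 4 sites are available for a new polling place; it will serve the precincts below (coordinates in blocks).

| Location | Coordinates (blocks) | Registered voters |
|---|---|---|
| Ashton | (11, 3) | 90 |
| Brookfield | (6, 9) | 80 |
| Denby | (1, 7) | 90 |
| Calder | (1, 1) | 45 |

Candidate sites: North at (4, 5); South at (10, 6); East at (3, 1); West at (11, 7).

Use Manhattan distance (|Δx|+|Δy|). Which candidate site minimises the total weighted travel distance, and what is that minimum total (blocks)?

Total weighted distance at each candidate:
  North (4, 5): total = 2055
  South (10, 6): total = 2450
  East (3, 1): total = 2590
  West (11, 7): total = 2540
Minimum is at North with total 2055 blocks.

North, total 2055 blocks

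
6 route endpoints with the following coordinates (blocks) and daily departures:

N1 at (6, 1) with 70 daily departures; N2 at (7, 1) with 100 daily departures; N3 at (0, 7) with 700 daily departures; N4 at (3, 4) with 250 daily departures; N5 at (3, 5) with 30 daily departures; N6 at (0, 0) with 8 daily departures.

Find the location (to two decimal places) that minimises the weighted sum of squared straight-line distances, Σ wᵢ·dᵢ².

The minimiser of Σwᵢ‖p−pᵢ‖² is the weighted centroid p* = (Σwᵢpᵢ)/(Σwᵢ).
Σwᵢ = 1158.
Σwᵢxᵢ = 70·6 + 100·7 + 700·0 + 250·3 + 30·3 + 8·0 = 1960.
Σwᵢyᵢ = 70·1 + 100·1 + 700·7 + 250·4 + 30·5 + 8·0 = 6220.
x* = 1960/1158 = 1.69, y* = 6220/1158 = 5.37.

(1.69, 5.37)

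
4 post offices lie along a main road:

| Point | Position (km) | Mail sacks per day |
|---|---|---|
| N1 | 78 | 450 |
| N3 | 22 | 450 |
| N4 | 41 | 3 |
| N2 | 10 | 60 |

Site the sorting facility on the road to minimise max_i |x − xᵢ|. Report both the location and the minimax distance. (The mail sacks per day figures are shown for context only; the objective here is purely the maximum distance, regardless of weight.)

The 1-center on a line is the midpoint of the two extreme points: leftmost at 10, rightmost at 78.
Optimal location = (10 + 78)/2 = 44; maximum distance = (78 − 10)/2 = 34.

location 44, max distance 34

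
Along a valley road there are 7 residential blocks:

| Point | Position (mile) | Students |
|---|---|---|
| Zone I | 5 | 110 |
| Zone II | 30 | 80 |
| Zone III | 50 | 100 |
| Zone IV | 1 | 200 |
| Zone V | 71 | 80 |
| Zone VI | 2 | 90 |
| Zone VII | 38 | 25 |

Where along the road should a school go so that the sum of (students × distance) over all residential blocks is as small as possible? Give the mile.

For a sum of weighted absolute distances on a line, the optimum is the weighted median (not the mean). Total weight W = 685; half-weight = 342.5.
Sort by position and accumulate weight:
  mile 1 (Zone IV, w=200) → cum 200
  mile 2 (Zone VI, w=90) → cum 290
  mile 5 (Zone I, w=110) → cum 400  ≥ 342.5 → median here
  mile 30 (Zone II, w=80) → cum 480
  mile 38 (Zone VII, w=25) → cum 505
  mile 50 (Zone III, w=100) → cum 605
  mile 71 (Zone V, w=80) → cum 685
Optimal location: mile 5.

x = 5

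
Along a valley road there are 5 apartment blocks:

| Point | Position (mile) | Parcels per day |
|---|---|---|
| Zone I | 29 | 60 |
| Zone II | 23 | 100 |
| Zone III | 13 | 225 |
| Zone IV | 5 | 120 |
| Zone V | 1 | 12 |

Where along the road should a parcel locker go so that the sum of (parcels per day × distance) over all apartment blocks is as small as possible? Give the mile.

x = 13

For a sum of weighted absolute distances on a line, the optimum is the weighted median (not the mean). Total weight W = 517; half-weight = 258.5.
Sort by position and accumulate weight:
  mile 1 (Zone V, w=12) → cum 12
  mile 5 (Zone IV, w=120) → cum 132
  mile 13 (Zone III, w=225) → cum 357  ≥ 258.5 → median here
  mile 23 (Zone II, w=100) → cum 457
  mile 29 (Zone I, w=60) → cum 517
Optimal location: mile 13.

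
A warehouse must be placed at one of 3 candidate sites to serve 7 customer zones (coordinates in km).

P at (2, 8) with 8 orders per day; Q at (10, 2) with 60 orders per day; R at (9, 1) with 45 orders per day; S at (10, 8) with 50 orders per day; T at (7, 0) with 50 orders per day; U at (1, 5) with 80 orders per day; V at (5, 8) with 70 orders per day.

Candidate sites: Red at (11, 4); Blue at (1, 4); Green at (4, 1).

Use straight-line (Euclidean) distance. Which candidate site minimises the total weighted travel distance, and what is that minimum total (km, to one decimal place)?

Total weighted distance at each candidate:
  Red (11, 4): total = 2173.0
  Blue (1, 4): total = 2299.6
  Green (4, 1): total = 2162.3
Minimum is at Green with total 2162.3 km.

Green, total 2162.3 km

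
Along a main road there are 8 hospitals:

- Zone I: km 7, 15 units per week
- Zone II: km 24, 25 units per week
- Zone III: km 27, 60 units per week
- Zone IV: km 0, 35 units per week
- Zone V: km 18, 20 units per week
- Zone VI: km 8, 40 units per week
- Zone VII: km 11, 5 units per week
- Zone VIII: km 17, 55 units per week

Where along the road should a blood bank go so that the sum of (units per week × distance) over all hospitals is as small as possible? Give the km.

For a sum of weighted absolute distances on a line, the optimum is the weighted median (not the mean). Total weight W = 255; half-weight = 127.5.
Sort by position and accumulate weight:
  km 0 (Zone IV, w=35) → cum 35
  km 7 (Zone I, w=15) → cum 50
  km 8 (Zone VI, w=40) → cum 90
  km 11 (Zone VII, w=5) → cum 95
  km 17 (Zone VIII, w=55) → cum 150  ≥ 127.5 → median here
  km 18 (Zone V, w=20) → cum 170
  km 24 (Zone II, w=25) → cum 195
  km 27 (Zone III, w=60) → cum 255
Optimal location: km 17.

x = 17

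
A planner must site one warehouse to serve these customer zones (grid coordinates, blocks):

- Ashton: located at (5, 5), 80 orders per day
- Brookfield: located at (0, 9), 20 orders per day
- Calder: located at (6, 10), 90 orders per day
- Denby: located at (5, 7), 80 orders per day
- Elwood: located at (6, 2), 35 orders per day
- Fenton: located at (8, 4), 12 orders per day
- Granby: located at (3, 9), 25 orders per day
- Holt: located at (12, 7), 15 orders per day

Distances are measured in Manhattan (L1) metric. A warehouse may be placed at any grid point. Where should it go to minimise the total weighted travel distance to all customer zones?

(5, 7)

Manhattan distance separates: Σwᵢ(|x−xᵢ|+|y−yᵢ|) = Σwᵢ|x−xᵢ| + Σwᵢ|y−yᵢ|, so x and y are optimised independently as 1-D weighted medians.
Total weight W = 357; half = 178.5.
x-coordinate, sorted with cumulative weight:
  x=0 (Brookfield, w=20) cum 20
  x=3 (Granby, w=25) cum 45
  x=5 (Ashton, w=80) cum 125
  x=5 (Denby, w=80) cum 205  ← median
  x=6 (Calder, w=90) cum 295
  x=6 (Elwood, w=35) cum 330
  x=8 (Fenton, w=12) cum 342
  x=12 (Holt, w=15) cum 357
⇒ x* = 5
y-coordinate, sorted with cumulative weight:
  y=2 (Elwood, w=35) cum 35
  y=4 (Fenton, w=12) cum 47
  y=5 (Ashton, w=80) cum 127
  y=7 (Denby, w=80) cum 207  ← median
  y=7 (Holt, w=15) cum 222
  y=9 (Brookfield, w=20) cum 242
  y=9 (Granby, w=25) cum 267
  y=10 (Calder, w=90) cum 357
⇒ y* = 7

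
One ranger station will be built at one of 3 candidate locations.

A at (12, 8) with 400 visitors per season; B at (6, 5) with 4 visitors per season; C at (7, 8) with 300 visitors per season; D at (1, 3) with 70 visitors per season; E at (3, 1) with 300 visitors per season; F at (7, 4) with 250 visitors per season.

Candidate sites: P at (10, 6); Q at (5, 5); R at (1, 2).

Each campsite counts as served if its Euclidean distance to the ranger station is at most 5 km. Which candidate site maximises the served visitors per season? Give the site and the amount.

P, covering 954

Coverage radius r = 5 km; a point is covered iff (Δx)²+(Δy)² ≤ 5² = 25.
  P (10, 6): covers {A, B, C, F} → 954
  Q (5, 5): covers {B, C, D, E, F} → 924
  R (1, 2): covers {D, E} → 370
Maximum coverage at P: 954 visitors per season.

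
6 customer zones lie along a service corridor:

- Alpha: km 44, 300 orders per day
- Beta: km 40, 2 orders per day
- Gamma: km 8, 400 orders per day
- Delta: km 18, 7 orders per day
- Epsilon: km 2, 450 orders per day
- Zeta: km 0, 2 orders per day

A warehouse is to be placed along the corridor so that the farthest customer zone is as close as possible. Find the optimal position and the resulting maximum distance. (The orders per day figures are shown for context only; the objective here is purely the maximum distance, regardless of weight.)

location 22, max distance 22

The 1-center on a line is the midpoint of the two extreme points: leftmost at 0, rightmost at 44.
Optimal location = (0 + 44)/2 = 22; maximum distance = (44 − 0)/2 = 22.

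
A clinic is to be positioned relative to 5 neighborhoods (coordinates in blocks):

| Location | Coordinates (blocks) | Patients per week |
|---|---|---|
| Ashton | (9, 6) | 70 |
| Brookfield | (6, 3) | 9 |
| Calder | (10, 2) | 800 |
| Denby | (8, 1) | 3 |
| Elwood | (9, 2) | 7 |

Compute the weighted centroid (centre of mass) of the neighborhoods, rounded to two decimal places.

(9.87, 2.32)

The minimiser of Σwᵢ‖p−pᵢ‖² is the weighted centroid p* = (Σwᵢpᵢ)/(Σwᵢ).
Σwᵢ = 889.
Σwᵢxᵢ = 70·9 + 9·6 + 800·10 + 3·8 + 7·9 = 8771.
Σwᵢyᵢ = 70·6 + 9·3 + 800·2 + 3·1 + 7·2 = 2064.
x* = 8771/889 = 9.87, y* = 2064/889 = 2.32.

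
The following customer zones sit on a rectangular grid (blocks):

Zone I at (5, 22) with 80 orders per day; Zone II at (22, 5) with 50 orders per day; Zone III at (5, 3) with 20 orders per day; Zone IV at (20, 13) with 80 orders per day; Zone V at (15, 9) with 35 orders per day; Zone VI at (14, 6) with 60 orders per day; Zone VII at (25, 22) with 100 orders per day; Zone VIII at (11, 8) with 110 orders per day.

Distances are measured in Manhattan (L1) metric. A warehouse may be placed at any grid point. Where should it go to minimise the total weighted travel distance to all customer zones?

(14, 9)

Manhattan distance separates: Σwᵢ(|x−xᵢ|+|y−yᵢ|) = Σwᵢ|x−xᵢ| + Σwᵢ|y−yᵢ|, so x and y are optimised independently as 1-D weighted medians.
Total weight W = 535; half = 267.5.
x-coordinate, sorted with cumulative weight:
  x=5 (Zone I, w=80) cum 80
  x=5 (Zone III, w=20) cum 100
  x=11 (Zone VIII, w=110) cum 210
  x=14 (Zone VI, w=60) cum 270  ← median
  x=15 (Zone V, w=35) cum 305
  x=20 (Zone IV, w=80) cum 385
  x=22 (Zone II, w=50) cum 435
  x=25 (Zone VII, w=100) cum 535
⇒ x* = 14
y-coordinate, sorted with cumulative weight:
  y=3 (Zone III, w=20) cum 20
  y=5 (Zone II, w=50) cum 70
  y=6 (Zone VI, w=60) cum 130
  y=8 (Zone VIII, w=110) cum 240
  y=9 (Zone V, w=35) cum 275  ← median
  y=13 (Zone IV, w=80) cum 355
  y=22 (Zone I, w=80) cum 435
  y=22 (Zone VII, w=100) cum 535
⇒ y* = 9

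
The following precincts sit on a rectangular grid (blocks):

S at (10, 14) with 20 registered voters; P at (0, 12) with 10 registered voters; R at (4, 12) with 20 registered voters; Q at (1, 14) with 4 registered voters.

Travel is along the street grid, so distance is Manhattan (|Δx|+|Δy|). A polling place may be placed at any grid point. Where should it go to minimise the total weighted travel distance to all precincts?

Manhattan distance separates: Σwᵢ(|x−xᵢ|+|y−yᵢ|) = Σwᵢ|x−xᵢ| + Σwᵢ|y−yᵢ|, so x and y are optimised independently as 1-D weighted medians.
Total weight W = 54; half = 27.
x-coordinate, sorted with cumulative weight:
  x=0 (P, w=10) cum 10
  x=1 (Q, w=4) cum 14
  x=4 (R, w=20) cum 34  ← median
  x=10 (S, w=20) cum 54
⇒ x* = 4
y-coordinate, sorted with cumulative weight:
  y=12 (P, w=10) cum 10
  y=12 (R, w=20) cum 30  ← median
  y=14 (S, w=20) cum 50
  y=14 (Q, w=4) cum 54
⇒ y* = 12

(4, 12)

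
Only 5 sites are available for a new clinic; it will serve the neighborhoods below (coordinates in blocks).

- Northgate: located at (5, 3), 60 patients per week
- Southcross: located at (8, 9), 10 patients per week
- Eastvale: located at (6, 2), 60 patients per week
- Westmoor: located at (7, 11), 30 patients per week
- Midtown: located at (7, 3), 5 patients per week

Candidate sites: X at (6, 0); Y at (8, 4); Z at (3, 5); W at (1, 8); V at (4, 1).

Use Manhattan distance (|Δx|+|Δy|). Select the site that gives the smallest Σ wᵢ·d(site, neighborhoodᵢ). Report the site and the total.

Y, total 780 blocks

Total weighted distance at each candidate:
  X (6, 0): total = 850
  Y (8, 4): total = 780
  Z (3, 5): total = 1020
  W (1, 8): total = 1605
  V (4, 1): total = 895
Minimum is at Y with total 780 blocks.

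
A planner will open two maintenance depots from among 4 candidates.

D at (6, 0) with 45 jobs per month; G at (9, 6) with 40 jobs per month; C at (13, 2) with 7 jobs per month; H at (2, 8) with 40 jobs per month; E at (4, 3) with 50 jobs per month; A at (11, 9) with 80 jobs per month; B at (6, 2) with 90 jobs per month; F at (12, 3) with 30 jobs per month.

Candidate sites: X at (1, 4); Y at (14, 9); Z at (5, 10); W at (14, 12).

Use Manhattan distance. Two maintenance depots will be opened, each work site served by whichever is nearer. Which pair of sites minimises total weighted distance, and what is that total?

{X, Y}, total 2291

Evaluate every pair (each demand assigned to the nearer of the two):
  {X, Y}: total = 2291
  {X, W}: total = 2722
  {Y, Z}: total = 2761
  {X, Z}: total = 2773
  {Z, W}: total = 3112
  {Y, W}: total = 4291
Best pair: {X, Y} with total 2291.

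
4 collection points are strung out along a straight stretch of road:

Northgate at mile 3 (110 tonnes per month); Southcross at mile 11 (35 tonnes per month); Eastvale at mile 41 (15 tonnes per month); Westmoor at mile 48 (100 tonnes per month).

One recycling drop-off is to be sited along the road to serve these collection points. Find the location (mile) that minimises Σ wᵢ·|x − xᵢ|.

x = 11

For a sum of weighted absolute distances on a line, the optimum is the weighted median (not the mean). Total weight W = 260; half-weight = 130.
Sort by position and accumulate weight:
  mile 3 (Northgate, w=110) → cum 110
  mile 11 (Southcross, w=35) → cum 145  ≥ 130 → median here
  mile 41 (Eastvale, w=15) → cum 160
  mile 48 (Westmoor, w=100) → cum 260
Optimal location: mile 11.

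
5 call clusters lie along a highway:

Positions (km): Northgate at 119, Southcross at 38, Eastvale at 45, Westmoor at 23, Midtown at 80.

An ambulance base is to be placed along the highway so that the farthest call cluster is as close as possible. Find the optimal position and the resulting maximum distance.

location 71, max distance 48

The 1-center on a line is the midpoint of the two extreme points: leftmost at 23, rightmost at 119.
Optimal location = (23 + 119)/2 = 71; maximum distance = (119 − 23)/2 = 48.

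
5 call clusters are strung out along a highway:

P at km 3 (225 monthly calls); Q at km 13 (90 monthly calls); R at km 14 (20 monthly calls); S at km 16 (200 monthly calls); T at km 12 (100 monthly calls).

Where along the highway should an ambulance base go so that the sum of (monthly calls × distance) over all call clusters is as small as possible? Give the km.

For a sum of weighted absolute distances on a line, the optimum is the weighted median (not the mean). Total weight W = 635; half-weight = 317.5.
Sort by position and accumulate weight:
  km 3 (P, w=225) → cum 225
  km 12 (T, w=100) → cum 325  ≥ 317.5 → median here
  km 13 (Q, w=90) → cum 415
  km 14 (R, w=20) → cum 435
  km 16 (S, w=200) → cum 635
Optimal location: km 12.

x = 12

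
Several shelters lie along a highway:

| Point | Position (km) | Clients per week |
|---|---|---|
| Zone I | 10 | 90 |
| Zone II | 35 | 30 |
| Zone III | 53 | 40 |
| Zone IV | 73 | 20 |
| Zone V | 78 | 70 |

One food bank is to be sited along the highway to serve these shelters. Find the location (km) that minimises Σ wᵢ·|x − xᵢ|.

For a sum of weighted absolute distances on a line, the optimum is the weighted median (not the mean). Total weight W = 250; half-weight = 125.
Sort by position and accumulate weight:
  km 10 (Zone I, w=90) → cum 90
  km 35 (Zone II, w=30) → cum 120
  km 53 (Zone III, w=40) → cum 160  ≥ 125 → median here
  km 73 (Zone IV, w=20) → cum 180
  km 78 (Zone V, w=70) → cum 250
Optimal location: km 53.

x = 53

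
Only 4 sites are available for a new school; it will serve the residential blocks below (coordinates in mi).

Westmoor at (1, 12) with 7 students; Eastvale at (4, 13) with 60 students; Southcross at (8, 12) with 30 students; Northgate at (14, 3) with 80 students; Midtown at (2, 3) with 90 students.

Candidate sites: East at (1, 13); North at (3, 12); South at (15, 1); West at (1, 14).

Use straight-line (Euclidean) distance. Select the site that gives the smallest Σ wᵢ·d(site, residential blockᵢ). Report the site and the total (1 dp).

North, total 2200.9 mi

Total weighted distance at each candidate:
  East (1, 13): total = 2615.7
  North (3, 12): total = 2200.9
  South (15, 1): total = 2855.2
  West (1, 14): total = 2778.6
Minimum is at North with total 2200.9 mi.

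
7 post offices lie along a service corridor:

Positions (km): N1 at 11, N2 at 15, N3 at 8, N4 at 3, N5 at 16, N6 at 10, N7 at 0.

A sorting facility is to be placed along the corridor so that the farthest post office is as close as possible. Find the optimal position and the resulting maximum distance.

location 8, max distance 8

The 1-center on a line is the midpoint of the two extreme points: leftmost at 0, rightmost at 16.
Optimal location = (0 + 16)/2 = 8; maximum distance = (16 − 0)/2 = 8.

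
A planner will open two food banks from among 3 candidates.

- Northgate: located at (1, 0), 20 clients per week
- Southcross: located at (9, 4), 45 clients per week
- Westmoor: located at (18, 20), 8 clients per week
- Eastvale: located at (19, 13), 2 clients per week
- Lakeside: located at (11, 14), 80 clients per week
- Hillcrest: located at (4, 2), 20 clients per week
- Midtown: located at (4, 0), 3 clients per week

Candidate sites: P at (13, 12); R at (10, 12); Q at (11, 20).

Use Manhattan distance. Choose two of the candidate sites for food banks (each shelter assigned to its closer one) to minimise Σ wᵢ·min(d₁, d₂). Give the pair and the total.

{R, Q}, total 1515

Evaluate every pair (each demand assigned to the nearer of the two):
  {R, Q}: total = 1515
  {P, R}: total = 1557
  {P, Q}: total = 1853
Best pair: {R, Q} with total 1515.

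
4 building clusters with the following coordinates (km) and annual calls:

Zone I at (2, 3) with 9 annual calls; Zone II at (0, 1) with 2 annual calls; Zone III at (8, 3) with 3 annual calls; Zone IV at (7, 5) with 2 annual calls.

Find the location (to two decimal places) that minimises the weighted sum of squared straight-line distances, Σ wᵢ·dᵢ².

(3.50, 3.00)

The minimiser of Σwᵢ‖p−pᵢ‖² is the weighted centroid p* = (Σwᵢpᵢ)/(Σwᵢ).
Σwᵢ = 16.
Σwᵢxᵢ = 9·2 + 2·0 + 3·8 + 2·7 = 56.
Σwᵢyᵢ = 9·3 + 2·1 + 3·3 + 2·5 = 48.
x* = 56/16 = 3.50, y* = 48/16 = 3.00.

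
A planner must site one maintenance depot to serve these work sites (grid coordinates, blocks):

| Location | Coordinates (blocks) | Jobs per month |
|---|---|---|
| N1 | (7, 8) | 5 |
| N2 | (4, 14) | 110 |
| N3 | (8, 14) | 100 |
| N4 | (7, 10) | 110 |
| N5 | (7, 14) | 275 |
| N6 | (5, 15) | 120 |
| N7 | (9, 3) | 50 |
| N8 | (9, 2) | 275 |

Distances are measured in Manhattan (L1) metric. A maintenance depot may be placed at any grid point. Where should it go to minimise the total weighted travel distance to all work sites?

(7, 14)

Manhattan distance separates: Σwᵢ(|x−xᵢ|+|y−yᵢ|) = Σwᵢ|x−xᵢ| + Σwᵢ|y−yᵢ|, so x and y are optimised independently as 1-D weighted medians.
Total weight W = 1045; half = 522.5.
x-coordinate, sorted with cumulative weight:
  x=4 (N2, w=110) cum 110
  x=5 (N6, w=120) cum 230
  x=7 (N1, w=5) cum 235
  x=7 (N4, w=110) cum 345
  x=7 (N5, w=275) cum 620  ← median
  x=8 (N3, w=100) cum 720
  x=9 (N7, w=50) cum 770
  x=9 (N8, w=275) cum 1045
⇒ x* = 7
y-coordinate, sorted with cumulative weight:
  y=2 (N8, w=275) cum 275
  y=3 (N7, w=50) cum 325
  y=8 (N1, w=5) cum 330
  y=10 (N4, w=110) cum 440
  y=14 (N2, w=110) cum 550  ← median
  y=14 (N3, w=100) cum 650
  y=14 (N5, w=275) cum 925
  y=15 (N6, w=120) cum 1045
⇒ y* = 14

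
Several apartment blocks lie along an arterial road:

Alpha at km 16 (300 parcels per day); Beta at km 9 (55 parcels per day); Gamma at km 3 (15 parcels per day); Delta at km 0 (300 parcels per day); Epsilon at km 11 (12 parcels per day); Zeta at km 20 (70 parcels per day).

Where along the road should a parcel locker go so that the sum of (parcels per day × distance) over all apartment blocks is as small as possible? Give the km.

For a sum of weighted absolute distances on a line, the optimum is the weighted median (not the mean). Total weight W = 752; half-weight = 376.
Sort by position and accumulate weight:
  km 0 (Delta, w=300) → cum 300
  km 3 (Gamma, w=15) → cum 315
  km 9 (Beta, w=55) → cum 370
  km 11 (Epsilon, w=12) → cum 382  ≥ 376 → median here
  km 16 (Alpha, w=300) → cum 682
  km 20 (Zeta, w=70) → cum 752
Optimal location: km 11.

x = 11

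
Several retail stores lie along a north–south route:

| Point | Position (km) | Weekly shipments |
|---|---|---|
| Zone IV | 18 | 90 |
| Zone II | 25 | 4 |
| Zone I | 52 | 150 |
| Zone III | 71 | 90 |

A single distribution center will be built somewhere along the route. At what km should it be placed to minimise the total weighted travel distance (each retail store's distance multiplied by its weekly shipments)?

For a sum of weighted absolute distances on a line, the optimum is the weighted median (not the mean). Total weight W = 334; half-weight = 167.
Sort by position and accumulate weight:
  km 18 (Zone IV, w=90) → cum 90
  km 25 (Zone II, w=4) → cum 94
  km 52 (Zone I, w=150) → cum 244  ≥ 167 → median here
  km 71 (Zone III, w=90) → cum 334
Optimal location: km 52.

x = 52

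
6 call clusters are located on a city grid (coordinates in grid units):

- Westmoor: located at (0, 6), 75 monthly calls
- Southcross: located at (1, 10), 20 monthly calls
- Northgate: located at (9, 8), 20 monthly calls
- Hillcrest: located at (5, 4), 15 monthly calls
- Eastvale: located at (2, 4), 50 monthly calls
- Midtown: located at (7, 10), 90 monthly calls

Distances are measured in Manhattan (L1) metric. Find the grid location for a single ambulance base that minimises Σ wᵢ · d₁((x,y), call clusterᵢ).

Manhattan distance separates: Σwᵢ(|x−xᵢ|+|y−yᵢ|) = Σwᵢ|x−xᵢ| + Σwᵢ|y−yᵢ|, so x and y are optimised independently as 1-D weighted medians.
Total weight W = 270; half = 135.
x-coordinate, sorted with cumulative weight:
  x=0 (Westmoor, w=75) cum 75
  x=1 (Southcross, w=20) cum 95
  x=2 (Eastvale, w=50) cum 145  ← median
  x=5 (Hillcrest, w=15) cum 160
  x=7 (Midtown, w=90) cum 250
  x=9 (Northgate, w=20) cum 270
⇒ x* = 2
y-coordinate, sorted with cumulative weight:
  y=4 (Hillcrest, w=15) cum 15
  y=4 (Eastvale, w=50) cum 65
  y=6 (Westmoor, w=75) cum 140  ← median
  y=8 (Northgate, w=20) cum 160
  y=10 (Southcross, w=20) cum 180
  y=10 (Midtown, w=90) cum 270
⇒ y* = 6

(2, 6)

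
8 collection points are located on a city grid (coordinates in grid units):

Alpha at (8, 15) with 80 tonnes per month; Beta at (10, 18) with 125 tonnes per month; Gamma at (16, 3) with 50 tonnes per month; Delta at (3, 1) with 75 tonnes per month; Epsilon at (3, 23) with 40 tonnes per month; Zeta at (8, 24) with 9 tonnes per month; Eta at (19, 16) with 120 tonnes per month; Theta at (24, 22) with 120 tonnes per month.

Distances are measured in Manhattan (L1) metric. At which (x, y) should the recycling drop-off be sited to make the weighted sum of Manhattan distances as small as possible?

Manhattan distance separates: Σwᵢ(|x−xᵢ|+|y−yᵢ|) = Σwᵢ|x−xᵢ| + Σwᵢ|y−yᵢ|, so x and y are optimised independently as 1-D weighted medians.
Total weight W = 619; half = 309.5.
x-coordinate, sorted with cumulative weight:
  x=3 (Delta, w=75) cum 75
  x=3 (Epsilon, w=40) cum 115
  x=8 (Alpha, w=80) cum 195
  x=8 (Zeta, w=9) cum 204
  x=10 (Beta, w=125) cum 329  ← median
  x=16 (Gamma, w=50) cum 379
  x=19 (Eta, w=120) cum 499
  x=24 (Theta, w=120) cum 619
⇒ x* = 10
y-coordinate, sorted with cumulative weight:
  y=1 (Delta, w=75) cum 75
  y=3 (Gamma, w=50) cum 125
  y=15 (Alpha, w=80) cum 205
  y=16 (Eta, w=120) cum 325  ← median
  y=18 (Beta, w=125) cum 450
  y=22 (Theta, w=120) cum 570
  y=23 (Epsilon, w=40) cum 610
  y=24 (Zeta, w=9) cum 619
⇒ y* = 16

(10, 16)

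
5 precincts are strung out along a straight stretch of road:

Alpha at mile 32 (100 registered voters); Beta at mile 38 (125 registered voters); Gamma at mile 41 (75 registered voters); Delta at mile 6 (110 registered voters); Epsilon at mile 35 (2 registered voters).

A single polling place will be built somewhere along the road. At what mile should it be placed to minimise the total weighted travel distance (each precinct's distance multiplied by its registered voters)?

x = 32

For a sum of weighted absolute distances on a line, the optimum is the weighted median (not the mean). Total weight W = 412; half-weight = 206.
Sort by position and accumulate weight:
  mile 6 (Delta, w=110) → cum 110
  mile 32 (Alpha, w=100) → cum 210  ≥ 206 → median here
  mile 35 (Epsilon, w=2) → cum 212
  mile 38 (Beta, w=125) → cum 337
  mile 41 (Gamma, w=75) → cum 412
Optimal location: mile 32.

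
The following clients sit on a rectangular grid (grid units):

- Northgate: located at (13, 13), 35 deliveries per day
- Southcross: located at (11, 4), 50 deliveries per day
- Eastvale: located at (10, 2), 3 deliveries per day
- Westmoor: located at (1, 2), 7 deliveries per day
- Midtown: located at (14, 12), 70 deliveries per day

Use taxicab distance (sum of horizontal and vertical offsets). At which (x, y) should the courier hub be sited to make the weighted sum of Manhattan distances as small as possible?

(13, 12)

Manhattan distance separates: Σwᵢ(|x−xᵢ|+|y−yᵢ|) = Σwᵢ|x−xᵢ| + Σwᵢ|y−yᵢ|, so x and y are optimised independently as 1-D weighted medians.
Total weight W = 165; half = 82.5.
x-coordinate, sorted with cumulative weight:
  x=1 (Westmoor, w=7) cum 7
  x=10 (Eastvale, w=3) cum 10
  x=11 (Southcross, w=50) cum 60
  x=13 (Northgate, w=35) cum 95  ← median
  x=14 (Midtown, w=70) cum 165
⇒ x* = 13
y-coordinate, sorted with cumulative weight:
  y=2 (Eastvale, w=3) cum 3
  y=2 (Westmoor, w=7) cum 10
  y=4 (Southcross, w=50) cum 60
  y=12 (Midtown, w=70) cum 130  ← median
  y=13 (Northgate, w=35) cum 165
⇒ y* = 12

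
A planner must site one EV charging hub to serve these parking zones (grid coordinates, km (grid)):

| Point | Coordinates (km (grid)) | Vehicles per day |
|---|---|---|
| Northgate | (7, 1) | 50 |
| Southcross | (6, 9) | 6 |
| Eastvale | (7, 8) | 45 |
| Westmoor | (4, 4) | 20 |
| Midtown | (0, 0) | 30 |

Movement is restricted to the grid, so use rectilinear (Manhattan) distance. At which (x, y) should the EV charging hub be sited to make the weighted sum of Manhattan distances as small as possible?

Manhattan distance separates: Σwᵢ(|x−xᵢ|+|y−yᵢ|) = Σwᵢ|x−xᵢ| + Σwᵢ|y−yᵢ|, so x and y are optimised independently as 1-D weighted medians.
Total weight W = 151; half = 75.5.
x-coordinate, sorted with cumulative weight:
  x=0 (Midtown, w=30) cum 30
  x=4 (Westmoor, w=20) cum 50
  x=6 (Southcross, w=6) cum 56
  x=7 (Northgate, w=50) cum 106  ← median
  x=7 (Eastvale, w=45) cum 151
⇒ x* = 7
y-coordinate, sorted with cumulative weight:
  y=0 (Midtown, w=30) cum 30
  y=1 (Northgate, w=50) cum 80  ← median
  y=4 (Westmoor, w=20) cum 100
  y=8 (Eastvale, w=45) cum 145
  y=9 (Southcross, w=6) cum 151
⇒ y* = 1

(7, 1)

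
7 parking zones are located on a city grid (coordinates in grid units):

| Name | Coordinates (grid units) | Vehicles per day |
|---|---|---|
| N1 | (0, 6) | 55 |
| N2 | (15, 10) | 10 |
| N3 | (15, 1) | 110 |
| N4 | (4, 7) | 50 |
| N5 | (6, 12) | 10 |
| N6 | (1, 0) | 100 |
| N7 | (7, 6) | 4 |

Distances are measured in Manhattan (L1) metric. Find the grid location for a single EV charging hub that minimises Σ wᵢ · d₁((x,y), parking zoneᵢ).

(4, 1)

Manhattan distance separates: Σwᵢ(|x−xᵢ|+|y−yᵢ|) = Σwᵢ|x−xᵢ| + Σwᵢ|y−yᵢ|, so x and y are optimised independently as 1-D weighted medians.
Total weight W = 339; half = 169.5.
x-coordinate, sorted with cumulative weight:
  x=0 (N1, w=55) cum 55
  x=1 (N6, w=100) cum 155
  x=4 (N4, w=50) cum 205  ← median
  x=6 (N5, w=10) cum 215
  x=7 (N7, w=4) cum 219
  x=15 (N2, w=10) cum 229
  x=15 (N3, w=110) cum 339
⇒ x* = 4
y-coordinate, sorted with cumulative weight:
  y=0 (N6, w=100) cum 100
  y=1 (N3, w=110) cum 210  ← median
  y=6 (N1, w=55) cum 265
  y=6 (N7, w=4) cum 269
  y=7 (N4, w=50) cum 319
  y=10 (N2, w=10) cum 329
  y=12 (N5, w=10) cum 339
⇒ y* = 1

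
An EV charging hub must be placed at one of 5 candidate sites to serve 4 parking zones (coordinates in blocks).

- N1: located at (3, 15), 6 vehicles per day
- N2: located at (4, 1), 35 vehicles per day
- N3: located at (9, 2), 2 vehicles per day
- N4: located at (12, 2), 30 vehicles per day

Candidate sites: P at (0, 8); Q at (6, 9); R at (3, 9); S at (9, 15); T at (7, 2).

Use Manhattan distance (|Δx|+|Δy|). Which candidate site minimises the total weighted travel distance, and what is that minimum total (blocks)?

T, total 396 blocks

Total weighted distance at each candidate:
  P (0, 8): total = 1015
  Q (6, 9): total = 814
  R (3, 9): total = 857
  S (9, 15): total = 1207
  T (7, 2): total = 396
Minimum is at T with total 396 blocks.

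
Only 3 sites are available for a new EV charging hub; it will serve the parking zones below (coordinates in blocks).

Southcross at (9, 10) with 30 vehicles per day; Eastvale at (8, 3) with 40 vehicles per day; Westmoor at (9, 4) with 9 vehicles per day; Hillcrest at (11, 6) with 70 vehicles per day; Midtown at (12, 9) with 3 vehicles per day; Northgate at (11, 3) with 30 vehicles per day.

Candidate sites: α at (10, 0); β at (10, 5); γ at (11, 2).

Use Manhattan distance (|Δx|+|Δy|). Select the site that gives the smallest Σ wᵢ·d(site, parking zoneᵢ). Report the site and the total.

Total weighted distance at each candidate:
  α (10, 0): total = 1218
  β (10, 5): total = 606
  γ (11, 2): total = 830
Minimum is at β with total 606 blocks.

β, total 606 blocks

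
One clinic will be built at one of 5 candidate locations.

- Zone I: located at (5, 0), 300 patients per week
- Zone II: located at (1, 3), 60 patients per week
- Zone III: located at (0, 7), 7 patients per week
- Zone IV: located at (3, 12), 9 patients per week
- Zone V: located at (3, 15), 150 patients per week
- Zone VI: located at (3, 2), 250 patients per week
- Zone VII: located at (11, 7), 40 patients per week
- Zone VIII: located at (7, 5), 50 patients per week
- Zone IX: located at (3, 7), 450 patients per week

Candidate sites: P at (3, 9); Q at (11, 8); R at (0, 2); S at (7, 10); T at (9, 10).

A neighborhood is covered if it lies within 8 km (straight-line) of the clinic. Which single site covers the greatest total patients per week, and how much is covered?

R, covering 1117

Coverage radius r = 8 km; a point is covered iff (Δx)²+(Δy)² ≤ 8² = 64.
  P (3, 9): covers {Zone II, Zone III, Zone IV, Zone V, Zone VI, Zone VIII, Zone IX} → 976
  Q (11, 8): covers {Zone VII, Zone VIII} → 90
  R (0, 2): covers {Zone I, Zone II, Zone III, Zone VI, Zone VIII, Zone IX} → 1117
  S (7, 10): covers {Zone III, Zone IV, Zone V, Zone VII, Zone VIII, Zone IX} → 706
  T (9, 10): covers {Zone IV, Zone V, Zone VII, Zone VIII, Zone IX} → 699
Maximum coverage at R: 1117 patients per week.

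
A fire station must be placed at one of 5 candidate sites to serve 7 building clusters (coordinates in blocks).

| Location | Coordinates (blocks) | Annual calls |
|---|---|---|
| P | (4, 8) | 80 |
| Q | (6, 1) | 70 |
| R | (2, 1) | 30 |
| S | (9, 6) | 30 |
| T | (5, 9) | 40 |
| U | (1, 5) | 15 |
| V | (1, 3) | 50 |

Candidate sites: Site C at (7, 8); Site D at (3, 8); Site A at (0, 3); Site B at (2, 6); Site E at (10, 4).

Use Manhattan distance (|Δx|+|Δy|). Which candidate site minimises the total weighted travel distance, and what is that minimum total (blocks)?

Site B, total 1780 blocks

Total weighted distance at each candidate:
  Site C (7, 8): total = 2085
  Site D (3, 8): total = 1805
  Site A (0, 3): total = 2295
  Site B (2, 6): total = 1780
  Site E (10, 4): total = 2760
Minimum is at Site B with total 1780 blocks.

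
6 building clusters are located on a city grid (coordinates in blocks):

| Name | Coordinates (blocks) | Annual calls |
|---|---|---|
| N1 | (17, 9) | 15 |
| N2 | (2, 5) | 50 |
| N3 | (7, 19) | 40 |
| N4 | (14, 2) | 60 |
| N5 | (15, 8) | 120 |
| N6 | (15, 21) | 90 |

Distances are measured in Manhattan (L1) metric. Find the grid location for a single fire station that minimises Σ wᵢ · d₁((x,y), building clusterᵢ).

Manhattan distance separates: Σwᵢ(|x−xᵢ|+|y−yᵢ|) = Σwᵢ|x−xᵢ| + Σwᵢ|y−yᵢ|, so x and y are optimised independently as 1-D weighted medians.
Total weight W = 375; half = 187.5.
x-coordinate, sorted with cumulative weight:
  x=2 (N2, w=50) cum 50
  x=7 (N3, w=40) cum 90
  x=14 (N4, w=60) cum 150
  x=15 (N5, w=120) cum 270  ← median
  x=15 (N6, w=90) cum 360
  x=17 (N1, w=15) cum 375
⇒ x* = 15
y-coordinate, sorted with cumulative weight:
  y=2 (N4, w=60) cum 60
  y=5 (N2, w=50) cum 110
  y=8 (N5, w=120) cum 230  ← median
  y=9 (N1, w=15) cum 245
  y=19 (N3, w=40) cum 285
  y=21 (N6, w=90) cum 375
⇒ y* = 8

(15, 8)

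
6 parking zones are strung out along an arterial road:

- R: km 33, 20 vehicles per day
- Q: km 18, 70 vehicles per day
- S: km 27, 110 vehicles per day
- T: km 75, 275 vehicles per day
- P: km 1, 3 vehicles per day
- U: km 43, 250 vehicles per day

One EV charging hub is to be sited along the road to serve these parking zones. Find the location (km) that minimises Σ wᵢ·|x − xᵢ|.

x = 43

For a sum of weighted absolute distances on a line, the optimum is the weighted median (not the mean). Total weight W = 728; half-weight = 364.
Sort by position and accumulate weight:
  km 1 (P, w=3) → cum 3
  km 18 (Q, w=70) → cum 73
  km 27 (S, w=110) → cum 183
  km 33 (R, w=20) → cum 203
  km 43 (U, w=250) → cum 453  ≥ 364 → median here
  km 75 (T, w=275) → cum 728
Optimal location: km 43.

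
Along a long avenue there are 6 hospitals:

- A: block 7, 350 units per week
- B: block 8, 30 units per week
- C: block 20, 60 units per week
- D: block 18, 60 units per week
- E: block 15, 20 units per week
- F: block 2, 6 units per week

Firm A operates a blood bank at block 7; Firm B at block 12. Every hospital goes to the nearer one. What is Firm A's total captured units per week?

The indifferent point is the midpoint (7+12)/2 = 9.5; hospitals left of it (closer to Firm A at 7) go to Firm A, those right go to Firm B.
  F at 2 (w=6) → Firm A
  A at 7 (w=350) → Firm A
  B at 8 (w=30) → Firm A
  E at 15 (w=20) → Firm B
  D at 18 (w=60) → Firm B
  C at 20 (w=60) → Firm B
Firm A captures 386; Firm B captures 140.

386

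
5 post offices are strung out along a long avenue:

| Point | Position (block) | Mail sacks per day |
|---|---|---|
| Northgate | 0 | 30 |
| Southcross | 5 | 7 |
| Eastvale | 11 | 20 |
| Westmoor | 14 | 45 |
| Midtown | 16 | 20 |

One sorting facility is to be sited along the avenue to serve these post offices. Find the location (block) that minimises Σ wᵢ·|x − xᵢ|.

x = 14

For a sum of weighted absolute distances on a line, the optimum is the weighted median (not the mean). Total weight W = 122; half-weight = 61.
Sort by position and accumulate weight:
  block 0 (Northgate, w=30) → cum 30
  block 5 (Southcross, w=7) → cum 37
  block 11 (Eastvale, w=20) → cum 57
  block 14 (Westmoor, w=45) → cum 102  ≥ 61 → median here
  block 16 (Midtown, w=20) → cum 122
Optimal location: block 14.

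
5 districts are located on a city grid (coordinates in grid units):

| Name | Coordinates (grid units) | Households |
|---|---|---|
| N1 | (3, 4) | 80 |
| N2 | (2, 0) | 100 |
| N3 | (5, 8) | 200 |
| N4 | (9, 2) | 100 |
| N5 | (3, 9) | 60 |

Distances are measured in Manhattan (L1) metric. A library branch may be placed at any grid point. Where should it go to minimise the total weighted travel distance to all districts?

Manhattan distance separates: Σwᵢ(|x−xᵢ|+|y−yᵢ|) = Σwᵢ|x−xᵢ| + Σwᵢ|y−yᵢ|, so x and y are optimised independently as 1-D weighted medians.
Total weight W = 540; half = 270.
x-coordinate, sorted with cumulative weight:
  x=2 (N2, w=100) cum 100
  x=3 (N1, w=80) cum 180
  x=3 (N5, w=60) cum 240
  x=5 (N3, w=200) cum 440  ← median
  x=9 (N4, w=100) cum 540
⇒ x* = 5
y-coordinate, sorted with cumulative weight:
  y=0 (N2, w=100) cum 100
  y=2 (N4, w=100) cum 200
  y=4 (N1, w=80) cum 280  ← median
  y=8 (N3, w=200) cum 480
  y=9 (N5, w=60) cum 540
⇒ y* = 4

(5, 4)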